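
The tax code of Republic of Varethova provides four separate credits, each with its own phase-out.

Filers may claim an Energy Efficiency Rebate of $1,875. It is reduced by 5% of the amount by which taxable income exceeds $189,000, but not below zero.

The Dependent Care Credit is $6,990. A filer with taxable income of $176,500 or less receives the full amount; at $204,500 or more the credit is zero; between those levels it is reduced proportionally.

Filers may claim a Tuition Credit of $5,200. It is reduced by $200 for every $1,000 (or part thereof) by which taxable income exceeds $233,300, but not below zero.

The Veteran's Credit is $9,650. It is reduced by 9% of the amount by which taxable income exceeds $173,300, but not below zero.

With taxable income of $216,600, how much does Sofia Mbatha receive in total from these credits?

$11,448

Energy Efficiency Rebate: 5% of the $27,600 excess over $189,000 is $1,380; credit = $1,875 − $1,380 = $495.
Dependent Care Credit: $216,600 is at or above $204,500, so the credit is $0.
Tuition Credit: $216,600 is at or below the $233,300 threshold, so the full $5,200 applies.
Veteran's Credit: 9% of the $43,300 excess over $173,300 is $3,897; credit = $9,650 − $3,897 = $5,753.
Total: $495 + $0 + $5,200 + $5,753 = $11,448.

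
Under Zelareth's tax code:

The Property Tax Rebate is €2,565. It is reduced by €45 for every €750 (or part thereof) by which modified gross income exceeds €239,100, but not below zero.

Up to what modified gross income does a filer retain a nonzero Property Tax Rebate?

€281,100

After 56 increments the reduction is 56 × €45 = €2,520, leaving €45; one more increment wipes it out. Increment 56 ends at excess 56 × €750 = €42,000, so the highest qualifying income is €239,100 + €42,000 = €281,100.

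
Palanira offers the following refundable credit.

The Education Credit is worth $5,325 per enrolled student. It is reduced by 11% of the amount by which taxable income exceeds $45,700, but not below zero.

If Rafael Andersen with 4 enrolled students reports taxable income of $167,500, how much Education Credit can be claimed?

$7,902

Education Credit: base = 4 × $5,325 = $21,300. 11% of the $121,800 excess over $45,700 is $13,398; credit = $21,300 − $13,398 = $7,902.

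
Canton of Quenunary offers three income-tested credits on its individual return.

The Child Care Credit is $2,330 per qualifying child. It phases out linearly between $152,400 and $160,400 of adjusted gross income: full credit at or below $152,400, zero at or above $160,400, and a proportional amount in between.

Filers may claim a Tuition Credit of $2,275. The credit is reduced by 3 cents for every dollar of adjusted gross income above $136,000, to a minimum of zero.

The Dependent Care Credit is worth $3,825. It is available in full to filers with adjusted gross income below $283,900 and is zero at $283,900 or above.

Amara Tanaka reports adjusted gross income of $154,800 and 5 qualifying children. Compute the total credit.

$13,691

Child Care Credit: base = 5 × $2,330 = $11,650. $154,800 is $2,400 into a $8,000 phase-out range, leaving 5,600/8,000 of the credit: $11,650 × 5,600/8,000 = $8,155.
Tuition Credit: 3% of the $18,800 excess over $136,000 is $564; credit = $2,275 − $564 = $1,711.
Dependent Care Credit: $154,800 is below the $283,900 cutoff, so the full $3,825 applies.
Total: $8,155 + $1,711 + $3,825 = $13,691.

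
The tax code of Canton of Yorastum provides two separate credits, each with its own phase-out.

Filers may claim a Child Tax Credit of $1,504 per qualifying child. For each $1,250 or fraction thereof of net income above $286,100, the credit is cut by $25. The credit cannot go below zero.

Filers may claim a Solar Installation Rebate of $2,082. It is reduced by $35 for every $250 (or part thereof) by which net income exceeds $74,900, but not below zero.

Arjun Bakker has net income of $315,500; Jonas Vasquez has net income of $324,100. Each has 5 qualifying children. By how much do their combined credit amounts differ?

Arjun ($315,500): Child Tax Credit: base = 5 × $1,504 = $7,520. income exceeds $286,100 by $29,400, which is 24 full-or-partial $1,250 increments; reduction = 24 × $25 = $600, leaving $6,920. Solar Installation Rebate: income exceeds $74,900 by $240,600 → 963 increments × $35 = $33,705 ≥ base, so the credit is $0. total $6,920 + $0 = $6,920
Jonas ($324,100): Child Tax Credit: base = 5 × $1,504 = $7,520. income exceeds $286,100 by $38,000, which is 31 full-or-partial $1,250 increments; reduction = 31 × $25 = $775, leaving $6,745. Solar Installation Rebate: income exceeds $74,900 by $249,200 → 997 increments × $35 = $34,895 ≥ base, so the credit is $0. total $6,745 + $0 = $6,745
Difference: |$6,920 − $6,745| = $175.

$175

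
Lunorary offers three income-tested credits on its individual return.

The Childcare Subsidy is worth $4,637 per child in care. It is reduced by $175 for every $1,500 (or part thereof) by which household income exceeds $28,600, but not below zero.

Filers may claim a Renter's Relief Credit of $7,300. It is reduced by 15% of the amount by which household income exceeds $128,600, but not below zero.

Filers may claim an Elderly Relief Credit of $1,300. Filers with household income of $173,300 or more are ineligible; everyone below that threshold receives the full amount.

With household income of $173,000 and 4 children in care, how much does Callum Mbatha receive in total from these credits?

$3,513

Childcare Subsidy: base = 4 × $4,637 = $18,548. income exceeds $28,600 by $144,400, which is 97 full-or-partial $1,500 increments; reduction = 97 × $175 = $16,975, leaving $1,573.
Renter's Relief Credit: 15% of the $44,400 excess over $128,600 is $6,660; credit = $7,300 − $6,660 = $640.
Elderly Relief Credit: $173,000 is below the $173,300 cutoff, so the full $1,300 applies.
Total: $1,573 + $640 + $1,300 = $3,513.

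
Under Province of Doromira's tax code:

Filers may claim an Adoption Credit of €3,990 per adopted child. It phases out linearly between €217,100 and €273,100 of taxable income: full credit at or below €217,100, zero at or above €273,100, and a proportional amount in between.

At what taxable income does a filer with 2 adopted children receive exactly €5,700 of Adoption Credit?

Full credit = 2 × €3,990 = €7,980.
€5,700 is 5,700/7,980 of the full €7,980, so 2,280/7,980 of the €56,000 range has been used: income = €217,100 + €56,000 × 2,280/7,980 = €233,100.

€233,100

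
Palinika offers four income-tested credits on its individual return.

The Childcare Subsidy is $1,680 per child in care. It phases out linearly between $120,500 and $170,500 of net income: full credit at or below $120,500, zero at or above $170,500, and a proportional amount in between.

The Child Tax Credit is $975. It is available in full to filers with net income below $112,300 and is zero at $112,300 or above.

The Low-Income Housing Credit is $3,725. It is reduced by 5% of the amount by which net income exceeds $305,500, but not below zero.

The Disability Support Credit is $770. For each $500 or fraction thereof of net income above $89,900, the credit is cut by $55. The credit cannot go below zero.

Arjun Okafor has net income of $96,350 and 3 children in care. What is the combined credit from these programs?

$9,795

Childcare Subsidy: base = 3 × $1,680 = $5,040. $96,350 is at or below the $120,500 threshold, so the full $5,040 applies.
Child Tax Credit: $96,350 is below the $112,300 cutoff, so the full $975 applies.
Low-Income Housing Credit: $96,350 is at or below the $305,500 threshold, so the full $3,725 applies.
Disability Support Credit: income exceeds $89,900 by $6,450, which is 13 full-or-partial $500 increments; reduction = 13 × $55 = $715, leaving $55.
Total: $5,040 + $975 + $3,725 + $55 = $9,795.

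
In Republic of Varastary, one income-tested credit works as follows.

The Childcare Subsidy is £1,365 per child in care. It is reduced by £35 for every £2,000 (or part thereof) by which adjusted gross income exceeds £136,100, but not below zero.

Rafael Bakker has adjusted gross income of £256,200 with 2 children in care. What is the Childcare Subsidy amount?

£595

Childcare Subsidy: base = 2 × £1,365 = £2,730. income exceeds £136,100 by £120,100, which is 61 full-or-partial £2,000 increments; reduction = 61 × £35 = £2,135, leaving £595.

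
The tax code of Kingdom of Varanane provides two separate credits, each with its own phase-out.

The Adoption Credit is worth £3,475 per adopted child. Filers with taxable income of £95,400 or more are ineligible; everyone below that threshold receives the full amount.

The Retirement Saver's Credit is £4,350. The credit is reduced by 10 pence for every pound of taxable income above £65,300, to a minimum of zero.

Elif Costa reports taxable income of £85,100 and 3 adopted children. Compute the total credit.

Adoption Credit: base = 3 × £3,475 = £10,425. £85,100 is below the £95,400 cutoff, so the full £10,425 applies.
Retirement Saver's Credit: 10% of the £19,800 excess over £65,300 is £1,980; credit = £4,350 − £1,980 = £2,370.
Total: £10,425 + £2,370 = £12,795.

£12,795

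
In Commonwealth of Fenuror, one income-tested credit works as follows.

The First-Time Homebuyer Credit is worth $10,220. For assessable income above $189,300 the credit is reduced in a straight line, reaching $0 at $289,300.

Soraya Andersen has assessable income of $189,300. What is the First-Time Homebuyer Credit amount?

First-Time Homebuyer Credit: $189,300 is at or below the $189,300 threshold, so the full $10,220 applies.

$10,220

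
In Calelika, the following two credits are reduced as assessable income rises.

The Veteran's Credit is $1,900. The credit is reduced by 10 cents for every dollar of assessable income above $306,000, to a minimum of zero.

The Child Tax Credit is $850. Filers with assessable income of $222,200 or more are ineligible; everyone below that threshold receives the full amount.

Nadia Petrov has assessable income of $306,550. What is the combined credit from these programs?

$1,845

Veteran's Credit: 10% of the $550 excess over $306,000 is $55; credit = $1,900 − $55 = $1,845.
Child Tax Credit: $306,550 meets or exceeds the $222,200 cutoff, so the credit is $0.
Total: $1,845 + $0 = $1,845.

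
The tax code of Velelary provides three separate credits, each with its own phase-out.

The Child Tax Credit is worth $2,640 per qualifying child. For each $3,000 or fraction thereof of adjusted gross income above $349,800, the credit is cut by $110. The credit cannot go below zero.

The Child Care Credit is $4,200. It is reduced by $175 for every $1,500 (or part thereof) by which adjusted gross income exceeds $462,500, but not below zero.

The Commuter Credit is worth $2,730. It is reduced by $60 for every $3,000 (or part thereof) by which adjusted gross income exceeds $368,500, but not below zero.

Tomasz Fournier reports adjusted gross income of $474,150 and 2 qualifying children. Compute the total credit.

$4,030

Child Tax Credit: base = 2 × $2,640 = $5,280. income exceeds $349,800 by $124,350, which is 42 full-or-partial $3,000 increments; reduction = 42 × $110 = $4,620, leaving $660.
Child Care Credit: income exceeds $462,500 by $11,650, which is 8 full-or-partial $1,500 increments; reduction = 8 × $175 = $1,400, leaving $2,800.
Commuter Credit: income exceeds $368,500 by $105,650, which is 36 full-or-partial $3,000 increments; reduction = 36 × $60 = $2,160, leaving $570.
Total: $660 + $2,800 + $570 = $4,030.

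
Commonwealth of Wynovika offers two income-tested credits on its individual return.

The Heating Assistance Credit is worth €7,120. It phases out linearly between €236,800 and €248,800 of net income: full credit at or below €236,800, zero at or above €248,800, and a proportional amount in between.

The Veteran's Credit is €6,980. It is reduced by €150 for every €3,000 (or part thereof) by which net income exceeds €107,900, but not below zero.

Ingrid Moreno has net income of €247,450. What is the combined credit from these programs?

€801

Heating Assistance Credit: €247,450 is €10,650 into a €12,000 phase-out range, leaving 1,350/12,000 of the credit: €7,120 × 1,350/12,000 = €801.
Veteran's Credit: income exceeds €107,900 by €139,550 → 47 increments × €150 = €7,050 ≥ base, so the credit is €0.
Total: €801 + €0 = €801.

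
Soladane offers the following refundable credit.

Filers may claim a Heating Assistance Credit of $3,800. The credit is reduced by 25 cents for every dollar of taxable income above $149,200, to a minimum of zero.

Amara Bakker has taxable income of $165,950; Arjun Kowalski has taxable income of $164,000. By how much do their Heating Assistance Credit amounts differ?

Amara ($165,950): Heating Assistance Credit: 25% of the $16,750 excess over $149,200 is $4,187.50 ≥ base, so the credit is $0.
Arjun ($164,000): Heating Assistance Credit: 25% of the $14,800 excess over $149,200 is $3,700; credit = $3,800 − $3,700 = $100.
Difference: |$0 − $100| = $100.

$100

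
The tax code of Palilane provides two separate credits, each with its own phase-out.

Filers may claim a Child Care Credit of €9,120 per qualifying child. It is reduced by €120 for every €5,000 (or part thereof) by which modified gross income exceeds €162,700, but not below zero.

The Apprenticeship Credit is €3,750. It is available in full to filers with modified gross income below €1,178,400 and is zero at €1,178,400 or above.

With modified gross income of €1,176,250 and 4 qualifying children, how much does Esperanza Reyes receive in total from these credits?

Child Care Credit: base = 4 × €9,120 = €36,480. income exceeds €162,700 by €1,013,550, which is 203 full-or-partial €5,000 increments; reduction = 203 × €120 = €24,360, leaving €12,120.
Apprenticeship Credit: €1,176,250 is below the €1,178,400 cutoff, so the full €3,750 applies.
Total: €12,120 + €3,750 = €15,870.

€15,870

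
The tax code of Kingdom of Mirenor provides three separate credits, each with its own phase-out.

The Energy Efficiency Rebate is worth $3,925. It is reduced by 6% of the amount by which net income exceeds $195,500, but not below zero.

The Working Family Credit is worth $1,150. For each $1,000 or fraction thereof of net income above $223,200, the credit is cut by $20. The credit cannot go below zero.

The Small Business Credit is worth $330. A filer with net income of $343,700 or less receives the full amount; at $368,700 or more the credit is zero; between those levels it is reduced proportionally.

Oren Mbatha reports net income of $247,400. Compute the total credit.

$1,791

Energy Efficiency Rebate: 6% of the $51,900 excess over $195,500 is $3,114; credit = $3,925 − $3,114 = $811.
Working Family Credit: income exceeds $223,200 by $24,200, which is 25 full-or-partial $1,000 increments; reduction = 25 × $20 = $500, leaving $650.
Small Business Credit: $247,400 is at or below the $343,700 threshold, so the full $330 applies.
Total: $811 + $650 + $330 = $1,791.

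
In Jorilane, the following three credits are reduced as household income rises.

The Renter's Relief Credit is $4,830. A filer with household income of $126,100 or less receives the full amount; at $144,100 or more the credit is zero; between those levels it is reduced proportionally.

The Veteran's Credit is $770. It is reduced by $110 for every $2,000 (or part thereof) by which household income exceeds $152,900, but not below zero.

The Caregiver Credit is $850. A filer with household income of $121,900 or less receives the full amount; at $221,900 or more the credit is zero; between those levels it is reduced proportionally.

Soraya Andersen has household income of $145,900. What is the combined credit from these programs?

$1,416

Renter's Relief Credit: $145,900 is at or above $144,100, so the credit is $0.
Veteran's Credit: $145,900 is at or below the $152,900 threshold, so the full $770 applies.
Caregiver Credit: $145,900 is $24,000 into a $100,000 phase-out range, leaving 76,000/100,000 of the credit: $850 × 76,000/100,000 = $646.
Total: $0 + $770 + $646 = $1,416.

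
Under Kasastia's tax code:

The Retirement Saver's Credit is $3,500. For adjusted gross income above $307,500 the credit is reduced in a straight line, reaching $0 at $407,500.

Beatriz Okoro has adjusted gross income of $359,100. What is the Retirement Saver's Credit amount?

Retirement Saver's Credit: $359,100 is $51,600 into a $100,000 phase-out range, leaving 48,400/100,000 of the credit: $3,500 × 48,400/100,000 = $1,694.

$1,694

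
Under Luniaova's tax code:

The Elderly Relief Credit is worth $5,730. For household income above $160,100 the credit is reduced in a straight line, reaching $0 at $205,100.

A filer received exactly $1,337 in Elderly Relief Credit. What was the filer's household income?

$1,337 is 1,337/5,730 of the full $5,730, so 4,393/5,730 of the $45,000 range has been used: income = $160,100 + $45,000 × 4,393/5,730 = $194,600.

$194,600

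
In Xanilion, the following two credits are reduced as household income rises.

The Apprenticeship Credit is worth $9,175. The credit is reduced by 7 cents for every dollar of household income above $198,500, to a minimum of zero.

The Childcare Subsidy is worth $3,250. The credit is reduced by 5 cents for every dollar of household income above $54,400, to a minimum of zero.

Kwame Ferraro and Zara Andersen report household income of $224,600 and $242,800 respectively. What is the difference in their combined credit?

Kwame ($224,600): Apprenticeship Credit: 7% of the $26,100 excess over $198,500 is $1,827; credit = $9,175 − $1,827 = $7,348. Childcare Subsidy: 5% of the $170,200 excess over $54,400 is $8,510 ≥ base, so the credit is $0. total $7,348 + $0 = $7,348
Zara ($242,800): Apprenticeship Credit: 7% of the $44,300 excess over $198,500 is $3,101; credit = $9,175 − $3,101 = $6,074. Childcare Subsidy: 5% of the $188,400 excess over $54,400 is $9,420 ≥ base, so the credit is $0. total $6,074 + $0 = $6,074
Difference: |$7,348 − $6,074| = $1,274.

$1,274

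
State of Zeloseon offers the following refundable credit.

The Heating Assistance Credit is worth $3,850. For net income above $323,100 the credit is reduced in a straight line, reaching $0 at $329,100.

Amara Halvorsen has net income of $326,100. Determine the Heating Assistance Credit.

$1,925

Heating Assistance Credit: $326,100 is $3,000 into a $6,000 phase-out range, leaving 3,000/6,000 of the credit: $3,850 × 3,000/6,000 = $1,925.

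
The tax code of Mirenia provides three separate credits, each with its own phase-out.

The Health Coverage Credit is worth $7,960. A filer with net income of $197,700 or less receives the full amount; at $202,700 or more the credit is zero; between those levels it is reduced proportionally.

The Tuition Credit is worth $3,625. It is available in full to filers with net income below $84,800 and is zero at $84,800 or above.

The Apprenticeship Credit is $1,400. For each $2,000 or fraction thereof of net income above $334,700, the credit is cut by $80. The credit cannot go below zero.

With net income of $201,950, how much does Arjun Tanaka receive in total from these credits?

Health Coverage Credit: $201,950 is $4,250 into a $5,000 phase-out range, leaving 750/5,000 of the credit: $7,960 × 750/5,000 = $1,194.
Tuition Credit: $201,950 meets or exceeds the $84,800 cutoff, so the credit is $0.
Apprenticeship Credit: $201,950 is at or below the $334,700 threshold, so the full $1,400 applies.
Total: $1,194 + $0 + $1,400 = $2,594.

$2,594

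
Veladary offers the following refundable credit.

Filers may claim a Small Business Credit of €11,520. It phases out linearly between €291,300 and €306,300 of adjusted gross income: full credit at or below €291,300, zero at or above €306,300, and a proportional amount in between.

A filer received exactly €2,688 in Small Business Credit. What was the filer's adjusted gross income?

€2,688 is 2,688/11,520 of the full €11,520, so 8,832/11,520 of the €15,000 range has been used: income = €291,300 + €15,000 × 8,832/11,520 = €302,800.

€302,800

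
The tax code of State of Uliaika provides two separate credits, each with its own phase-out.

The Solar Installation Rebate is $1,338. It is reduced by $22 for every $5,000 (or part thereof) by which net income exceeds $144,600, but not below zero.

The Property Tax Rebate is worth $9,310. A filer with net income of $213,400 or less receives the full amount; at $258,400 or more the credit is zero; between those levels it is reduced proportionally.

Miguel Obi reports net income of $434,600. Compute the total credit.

Solar Installation Rebate: income exceeds $144,600 by $290,000, which is 58 full-or-partial $5,000 increments; reduction = 58 × $22 = $1,276, leaving $62.
Property Tax Rebate: $434,600 is at or above $258,400, so the credit is $0.
Total: $62 + $0 = $62.

$62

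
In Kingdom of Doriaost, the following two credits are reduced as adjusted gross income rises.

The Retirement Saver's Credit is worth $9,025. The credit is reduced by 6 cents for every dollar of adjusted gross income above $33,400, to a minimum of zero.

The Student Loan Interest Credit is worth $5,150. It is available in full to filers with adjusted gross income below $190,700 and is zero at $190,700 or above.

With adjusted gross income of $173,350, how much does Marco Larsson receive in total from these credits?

Retirement Saver's Credit: 6% of the $139,950 excess over $33,400 is $8,397; credit = $9,025 − $8,397 = $628.
Student Loan Interest Credit: $173,350 is below the $190,700 cutoff, so the full $5,150 applies.
Total: $628 + $5,150 = $5,778.

$5,778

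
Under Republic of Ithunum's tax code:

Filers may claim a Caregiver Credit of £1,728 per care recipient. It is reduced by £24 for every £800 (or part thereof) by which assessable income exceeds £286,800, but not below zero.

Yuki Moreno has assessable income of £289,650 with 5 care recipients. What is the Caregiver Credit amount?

£8,544

Caregiver Credit: base = 5 × £1,728 = £8,640. income exceeds £286,800 by £2,850, which is 4 full-or-partial £800 increments; reduction = 4 × £24 = £96, leaving £8,544.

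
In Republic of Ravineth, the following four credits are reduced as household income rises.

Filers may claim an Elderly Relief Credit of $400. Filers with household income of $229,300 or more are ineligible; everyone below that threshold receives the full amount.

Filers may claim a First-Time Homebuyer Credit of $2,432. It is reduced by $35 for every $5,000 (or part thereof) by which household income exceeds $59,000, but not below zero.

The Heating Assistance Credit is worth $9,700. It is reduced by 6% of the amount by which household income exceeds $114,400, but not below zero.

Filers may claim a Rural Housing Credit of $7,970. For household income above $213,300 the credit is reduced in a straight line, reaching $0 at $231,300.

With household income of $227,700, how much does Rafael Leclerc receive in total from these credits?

Elderly Relief Credit: $227,700 is below the $229,300 cutoff, so the full $400 applies.
First-Time Homebuyer Credit: income exceeds $59,000 by $168,700, which is 34 full-or-partial $5,000 increments; reduction = 34 × $35 = $1,190, leaving $1,242.
Heating Assistance Credit: 6% of the $113,300 excess over $114,400 is $6,798; credit = $9,700 − $6,798 = $2,902.
Rural Housing Credit: $227,700 is $14,400 into a $18,000 phase-out range, leaving 3,600/18,000 of the credit: $7,970 × 3,600/18,000 = $1,594.
Total: $400 + $1,242 + $2,902 + $1,594 = $6,138.

$6,138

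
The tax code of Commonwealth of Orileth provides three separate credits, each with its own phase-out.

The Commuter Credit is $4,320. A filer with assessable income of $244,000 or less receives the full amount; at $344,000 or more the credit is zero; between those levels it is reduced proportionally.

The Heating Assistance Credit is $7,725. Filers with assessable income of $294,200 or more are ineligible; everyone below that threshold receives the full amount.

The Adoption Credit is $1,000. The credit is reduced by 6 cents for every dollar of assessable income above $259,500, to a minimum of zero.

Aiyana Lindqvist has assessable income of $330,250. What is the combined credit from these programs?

$594

Commuter Credit: $330,250 is $86,250 into a $100,000 phase-out range, leaving 13,750/100,000 of the credit: $4,320 × 13,750/100,000 = $594.
Heating Assistance Credit: $330,250 meets or exceeds the $294,200 cutoff, so the credit is $0.
Adoption Credit: 6% of the $70,750 excess over $259,500 is $4,245 ≥ base, so the credit is $0.
Total: $594 + $0 + $0 = $594.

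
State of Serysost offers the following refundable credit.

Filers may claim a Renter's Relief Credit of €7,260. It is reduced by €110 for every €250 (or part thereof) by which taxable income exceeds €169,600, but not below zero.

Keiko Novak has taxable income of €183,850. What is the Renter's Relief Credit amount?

€990

Renter's Relief Credit: income exceeds €169,600 by €14,250, which is 57 full-or-partial €250 increments; reduction = 57 × €110 = €6,270, leaving €990.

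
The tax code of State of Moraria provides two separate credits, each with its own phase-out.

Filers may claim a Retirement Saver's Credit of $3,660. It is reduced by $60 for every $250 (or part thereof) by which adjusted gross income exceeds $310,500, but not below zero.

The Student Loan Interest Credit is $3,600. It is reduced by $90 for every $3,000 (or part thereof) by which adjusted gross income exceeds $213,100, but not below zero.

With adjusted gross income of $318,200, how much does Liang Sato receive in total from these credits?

Retirement Saver's Credit: income exceeds $310,500 by $7,700, which is 31 full-or-partial $250 increments; reduction = 31 × $60 = $1,860, leaving $1,800.
Student Loan Interest Credit: income exceeds $213,100 by $105,100, which is 36 full-or-partial $3,000 increments; reduction = 36 × $90 = $3,240, leaving $360.
Total: $1,800 + $360 = $2,160.

$2,160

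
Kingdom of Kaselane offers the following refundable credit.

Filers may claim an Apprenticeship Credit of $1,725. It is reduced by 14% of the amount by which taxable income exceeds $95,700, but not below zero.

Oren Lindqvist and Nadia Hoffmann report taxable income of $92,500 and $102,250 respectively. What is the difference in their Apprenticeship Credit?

Oren ($92,500): Apprenticeship Credit: $92,500 is at or below the $95,700 threshold, so the full $1,725 applies.
Nadia ($102,250): Apprenticeship Credit: 14% of the $6,550 excess over $95,700 is $917; credit = $1,725 − $917 = $808.
Difference: |$1,725 − $808| = $917.

$917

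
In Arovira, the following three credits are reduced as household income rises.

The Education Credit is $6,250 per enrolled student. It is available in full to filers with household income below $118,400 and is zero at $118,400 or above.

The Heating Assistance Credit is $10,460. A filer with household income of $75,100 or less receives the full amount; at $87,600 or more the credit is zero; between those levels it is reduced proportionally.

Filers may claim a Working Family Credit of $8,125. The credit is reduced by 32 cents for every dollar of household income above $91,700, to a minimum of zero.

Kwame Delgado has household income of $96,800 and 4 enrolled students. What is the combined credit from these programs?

$31,493

Education Credit: base = 4 × $6,250 = $25,000. $96,800 is below the $118,400 cutoff, so the full $25,000 applies.
Heating Assistance Credit: $96,800 is at or above $87,600, so the credit is $0.
Working Family Credit: 32% of the $5,100 excess over $91,700 is $1,632; credit = $8,125 − $1,632 = $6,493.
Total: $25,000 + $0 + $6,493 = $31,493.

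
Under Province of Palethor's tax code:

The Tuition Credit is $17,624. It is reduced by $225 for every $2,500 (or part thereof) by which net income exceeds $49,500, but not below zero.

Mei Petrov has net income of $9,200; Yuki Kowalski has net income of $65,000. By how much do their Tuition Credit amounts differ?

Mei ($9,200): Tuition Credit: $9,200 is at or below the $49,500 threshold, so the full $17,624 applies.
Yuki ($65,000): Tuition Credit: income exceeds $49,500 by $15,500, which is 7 full-or-partial $2,500 increments; reduction = 7 × $225 = $1,575, leaving $16,049.
Difference: |$17,624 − $16,049| = $1,575.

$1,575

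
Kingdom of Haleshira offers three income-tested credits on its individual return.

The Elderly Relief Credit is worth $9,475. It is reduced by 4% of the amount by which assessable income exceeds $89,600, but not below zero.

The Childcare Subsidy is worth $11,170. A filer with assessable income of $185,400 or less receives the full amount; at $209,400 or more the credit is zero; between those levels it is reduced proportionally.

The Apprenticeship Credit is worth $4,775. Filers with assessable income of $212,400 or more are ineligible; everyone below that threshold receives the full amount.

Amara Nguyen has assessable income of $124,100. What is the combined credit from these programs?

$24,040

Elderly Relief Credit: 4% of the $34,500 excess over $89,600 is $1,380; credit = $9,475 − $1,380 = $8,095.
Childcare Subsidy: $124,100 is at or below the $185,400 threshold, so the full $11,170 applies.
Apprenticeship Credit: $124,100 is below the $212,400 cutoff, so the full $4,775 applies.
Total: $8,095 + $11,170 + $4,775 = $24,040.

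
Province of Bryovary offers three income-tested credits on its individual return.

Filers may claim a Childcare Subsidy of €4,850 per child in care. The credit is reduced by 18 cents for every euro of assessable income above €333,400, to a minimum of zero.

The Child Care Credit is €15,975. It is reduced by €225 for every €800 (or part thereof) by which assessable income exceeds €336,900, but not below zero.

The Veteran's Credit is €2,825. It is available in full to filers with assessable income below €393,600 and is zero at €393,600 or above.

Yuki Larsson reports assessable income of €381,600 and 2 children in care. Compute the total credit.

Childcare Subsidy: base = 2 × €4,850 = €9,700. 18% of the €48,200 excess over €333,400 is €8,676; credit = €9,700 − €8,676 = €1,024.
Child Care Credit: income exceeds €336,900 by €44,700, which is 56 full-or-partial €800 increments; reduction = 56 × €225 = €12,600, leaving €3,375.
Veteran's Credit: €381,600 is below the €393,600 cutoff, so the full €2,825 applies.
Total: €1,024 + €3,375 + €2,825 = €7,224.

€7,224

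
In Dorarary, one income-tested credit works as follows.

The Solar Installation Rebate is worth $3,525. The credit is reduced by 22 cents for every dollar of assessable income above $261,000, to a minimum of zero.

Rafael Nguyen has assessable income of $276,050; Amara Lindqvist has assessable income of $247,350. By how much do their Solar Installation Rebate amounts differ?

$3,311

Rafael ($276,050): Solar Installation Rebate: 22% of the $15,050 excess over $261,000 is $3,311; credit = $3,525 − $3,311 = $214.
Amara ($247,350): Solar Installation Rebate: $247,350 is at or below the $261,000 threshold, so the full $3,525 applies.
Difference: |$214 − $3,525| = $3,311.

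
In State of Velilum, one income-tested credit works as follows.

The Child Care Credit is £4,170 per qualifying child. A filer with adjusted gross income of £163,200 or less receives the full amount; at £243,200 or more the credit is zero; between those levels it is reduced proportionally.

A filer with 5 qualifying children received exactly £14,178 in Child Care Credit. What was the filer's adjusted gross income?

£188,800

Full credit = 5 × £4,170 = £20,850.
£14,178 is 14,178/20,850 of the full £20,850, so 6,672/20,850 of the £80,000 range has been used: income = £163,200 + £80,000 × 6,672/20,850 = £188,800.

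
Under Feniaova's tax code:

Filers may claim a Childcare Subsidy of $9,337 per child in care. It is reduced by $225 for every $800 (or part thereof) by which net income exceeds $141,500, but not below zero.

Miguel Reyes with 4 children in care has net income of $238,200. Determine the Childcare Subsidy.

Childcare Subsidy: base = 4 × $9,337 = $37,348. income exceeds $141,500 by $96,700, which is 121 full-or-partial $800 increments; reduction = 121 × $225 = $27,225, leaving $10,123.

$10,123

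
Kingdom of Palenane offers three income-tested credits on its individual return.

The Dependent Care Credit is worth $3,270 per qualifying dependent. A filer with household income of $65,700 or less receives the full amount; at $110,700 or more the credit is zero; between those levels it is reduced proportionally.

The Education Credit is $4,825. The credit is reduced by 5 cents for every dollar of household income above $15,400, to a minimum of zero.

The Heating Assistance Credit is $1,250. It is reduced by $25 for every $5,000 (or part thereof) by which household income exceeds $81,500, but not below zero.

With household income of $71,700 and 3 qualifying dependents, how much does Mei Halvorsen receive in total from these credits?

$11,762

Dependent Care Credit: base = 3 × $3,270 = $9,810. $71,700 is $6,000 into a $45,000 phase-out range, leaving 39,000/45,000 of the credit: $9,810 × 39,000/45,000 = $8,502.
Education Credit: 5% of the $56,300 excess over $15,400 is $2,815; credit = $4,825 − $2,815 = $2,010.
Heating Assistance Credit: $71,700 is at or below the $81,500 threshold, so the full $1,250 applies.
Total: $8,502 + $2,010 + $1,250 = $11,762.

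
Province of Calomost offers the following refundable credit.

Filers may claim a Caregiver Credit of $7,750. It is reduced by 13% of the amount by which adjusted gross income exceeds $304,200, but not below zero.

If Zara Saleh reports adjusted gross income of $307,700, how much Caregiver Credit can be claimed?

$7,295

Caregiver Credit: 13% of the $3,500 excess over $304,200 is $455; credit = $7,750 − $455 = $7,295.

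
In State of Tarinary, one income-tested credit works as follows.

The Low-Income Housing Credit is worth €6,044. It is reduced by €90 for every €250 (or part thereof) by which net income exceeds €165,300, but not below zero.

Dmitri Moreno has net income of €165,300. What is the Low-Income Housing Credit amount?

€6,044

Low-Income Housing Credit: €165,300 is at or below the €165,300 threshold, so the full €6,044 applies.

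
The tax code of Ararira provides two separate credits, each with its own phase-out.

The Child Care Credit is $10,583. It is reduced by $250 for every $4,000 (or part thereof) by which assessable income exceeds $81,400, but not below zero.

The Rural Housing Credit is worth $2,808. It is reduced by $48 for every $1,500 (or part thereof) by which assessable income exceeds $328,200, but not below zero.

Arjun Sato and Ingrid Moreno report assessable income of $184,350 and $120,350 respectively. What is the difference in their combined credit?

Arjun ($184,350): Child Care Credit: income exceeds $81,400 by $102,950, which is 26 full-or-partial $4,000 increments; reduction = 26 × $250 = $6,500, leaving $4,083. Rural Housing Credit: $184,350 is at or below the $328,200 threshold, so the full $2,808 applies. total $4,083 + $2,808 = $6,891
Ingrid ($120,350): Child Care Credit: income exceeds $81,400 by $38,950, which is 10 full-or-partial $4,000 increments; reduction = 10 × $250 = $2,500, leaving $8,083. Rural Housing Credit: $120,350 is at or below the $328,200 threshold, so the full $2,808 applies. total $8,083 + $2,808 = $10,891
Difference: |$6,891 − $10,891| = $4,000.

$4,000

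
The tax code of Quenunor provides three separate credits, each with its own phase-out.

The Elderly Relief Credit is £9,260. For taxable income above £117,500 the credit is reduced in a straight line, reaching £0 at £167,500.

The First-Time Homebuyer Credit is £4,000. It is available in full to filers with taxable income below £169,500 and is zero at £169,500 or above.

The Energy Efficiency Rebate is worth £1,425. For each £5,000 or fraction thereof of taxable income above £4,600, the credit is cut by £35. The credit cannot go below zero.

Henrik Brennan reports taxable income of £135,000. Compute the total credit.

£10,499

Elderly Relief Credit: £135,000 is £17,500 into a £50,000 phase-out range, leaving 32,500/50,000 of the credit: £9,260 × 32,500/50,000 = £6,019.
First-Time Homebuyer Credit: £135,000 is below the £169,500 cutoff, so the full £4,000 applies.
Energy Efficiency Rebate: income exceeds £4,600 by £130,400, which is 27 full-or-partial £5,000 increments; reduction = 27 × £35 = £945, leaving £480.
Total: £6,019 + £4,000 + £480 = £10,499.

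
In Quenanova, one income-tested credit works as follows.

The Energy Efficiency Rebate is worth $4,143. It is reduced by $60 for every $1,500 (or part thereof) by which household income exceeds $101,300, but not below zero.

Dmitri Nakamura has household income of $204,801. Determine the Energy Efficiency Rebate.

$0

Energy Efficiency Rebate: income exceeds $101,300 by $103,501 → 70 increments × $60 = $4,200 ≥ base, so the credit is $0.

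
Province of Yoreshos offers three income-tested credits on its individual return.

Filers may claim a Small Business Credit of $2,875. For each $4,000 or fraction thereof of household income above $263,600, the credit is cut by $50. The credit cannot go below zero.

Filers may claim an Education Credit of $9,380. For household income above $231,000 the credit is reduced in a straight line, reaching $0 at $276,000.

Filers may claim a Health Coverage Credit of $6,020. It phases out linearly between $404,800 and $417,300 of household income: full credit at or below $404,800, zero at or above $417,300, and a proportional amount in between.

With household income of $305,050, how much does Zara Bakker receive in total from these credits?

Small Business Credit: income exceeds $263,600 by $41,450, which is 11 full-or-partial $4,000 increments; reduction = 11 × $50 = $550, leaving $2,325.
Education Credit: $305,050 is at or above $276,000, so the credit is $0.
Health Coverage Credit: $305,050 is at or below the $404,800 threshold, so the full $6,020 applies.
Total: $2,325 + $0 + $6,020 = $8,345.

$8,345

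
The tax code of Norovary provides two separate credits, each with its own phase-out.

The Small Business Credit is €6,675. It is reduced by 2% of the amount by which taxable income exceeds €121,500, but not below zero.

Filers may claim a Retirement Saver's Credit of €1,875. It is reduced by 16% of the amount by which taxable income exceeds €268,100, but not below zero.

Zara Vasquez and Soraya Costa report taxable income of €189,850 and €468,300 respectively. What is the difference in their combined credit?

€7,183

Zara (€189,850): Small Business Credit: 2% of the €68,350 excess over €121,500 is €1,367; credit = €6,675 − €1,367 = €5,308. Retirement Saver's Credit: €189,850 is at or below the €268,100 threshold, so the full €1,875 applies. total €5,308 + €1,875 = €7,183
Soraya (€468,300): Small Business Credit: 2% of the €346,800 excess over €121,500 is €6,936 ≥ base, so the credit is €0. Retirement Saver's Credit: 16% of the €200,200 excess over €268,100 is €32,032 ≥ base, so the credit is €0. total €0 + €0 = €0
Difference: |€7,183 − €0| = €7,183.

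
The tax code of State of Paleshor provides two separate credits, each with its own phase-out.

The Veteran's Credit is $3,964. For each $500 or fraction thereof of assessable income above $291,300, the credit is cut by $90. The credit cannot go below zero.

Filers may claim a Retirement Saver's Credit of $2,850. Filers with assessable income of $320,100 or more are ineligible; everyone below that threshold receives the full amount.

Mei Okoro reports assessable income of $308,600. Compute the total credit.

$3,664

Veteran's Credit: income exceeds $291,300 by $17,300, which is 35 full-or-partial $500 increments; reduction = 35 × $90 = $3,150, leaving $814.
Retirement Saver's Credit: $308,600 is below the $320,100 cutoff, so the full $2,850 applies.
Total: $814 + $2,850 = $3,664.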